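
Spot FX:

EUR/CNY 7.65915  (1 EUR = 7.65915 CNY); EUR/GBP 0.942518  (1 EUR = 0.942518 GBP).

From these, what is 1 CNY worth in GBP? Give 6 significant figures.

CNY/GBP = 0.123058

1 CNY ÷ 7.65915 = 0.130563 EUR
0.130563 EUR × 0.942518 = 0.123058 GBP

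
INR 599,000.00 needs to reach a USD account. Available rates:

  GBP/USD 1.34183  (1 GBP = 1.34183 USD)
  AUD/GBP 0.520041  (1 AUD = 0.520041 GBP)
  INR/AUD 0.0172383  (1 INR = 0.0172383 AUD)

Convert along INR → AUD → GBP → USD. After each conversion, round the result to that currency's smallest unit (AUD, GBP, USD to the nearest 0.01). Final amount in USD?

USD 7,205.37

INR 599,000.00 × 0.0172383 = AUD 10,325.74
AUD 10,325.74 × 0.520041 = GBP 5,369.81
GBP 5,369.81 × 1.34183 = USD 7,205.37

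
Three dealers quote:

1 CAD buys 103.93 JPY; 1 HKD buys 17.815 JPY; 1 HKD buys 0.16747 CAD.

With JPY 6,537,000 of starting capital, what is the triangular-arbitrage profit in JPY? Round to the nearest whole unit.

Profit: JPY 153,928

Profitable loop is JPY → CAD → HKD → JPY:
JPY 6,537,000 ÷ 103.93 = CAD 62,898.10
CAD 62,898.10 ÷ 0.16747 = HKD 375,578.34
HKD 375,578.34 × 17.815 = JPY 6,690,928
Profit = JPY 6,690,928 − JPY 6,537,000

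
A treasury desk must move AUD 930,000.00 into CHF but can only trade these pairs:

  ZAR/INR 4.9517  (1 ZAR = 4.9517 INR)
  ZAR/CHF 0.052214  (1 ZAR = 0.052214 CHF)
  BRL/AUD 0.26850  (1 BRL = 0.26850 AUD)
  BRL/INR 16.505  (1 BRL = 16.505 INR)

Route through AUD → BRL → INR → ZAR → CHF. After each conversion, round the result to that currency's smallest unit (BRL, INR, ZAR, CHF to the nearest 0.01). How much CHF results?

AUD 930,000.00 ÷ 0.26850 = BRL 3,463,687.15
BRL 3,463,687.15 × 16.505 = INR 57,168,156.41
INR 57,168,156.41 ÷ 4.9517 = ZAR 11,545,157.50
ZAR 11,545,157.50 × 0.052214 = CHF 602,818.85

CHF 602,818.85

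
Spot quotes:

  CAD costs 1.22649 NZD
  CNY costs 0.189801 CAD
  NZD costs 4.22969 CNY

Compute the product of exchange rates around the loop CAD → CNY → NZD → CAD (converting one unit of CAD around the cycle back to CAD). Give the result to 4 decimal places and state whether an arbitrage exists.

1.0156 (arbitrage exists)

Around CAD → CNY → NZD → CAD: 1 ÷ 0.189801 ÷ 4.22969 ÷ 1.22649 = 1.015615
Product > 1; profitable direction is CAD → CNY → NZD → CAD.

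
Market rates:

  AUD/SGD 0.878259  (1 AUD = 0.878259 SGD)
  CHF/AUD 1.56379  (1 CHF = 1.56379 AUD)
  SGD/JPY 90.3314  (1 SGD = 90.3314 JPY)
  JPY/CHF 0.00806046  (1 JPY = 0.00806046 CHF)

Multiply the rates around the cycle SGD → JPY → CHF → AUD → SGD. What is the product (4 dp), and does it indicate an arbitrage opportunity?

1.0000 (no arbitrage)

Around SGD → JPY → CHF → AUD → SGD: 1 × 90.3314 × 0.00806046 × 1.56379 × 0.878259 = 0.999999
Product ≈ 1 (deviation 0.000%, within rounding noise).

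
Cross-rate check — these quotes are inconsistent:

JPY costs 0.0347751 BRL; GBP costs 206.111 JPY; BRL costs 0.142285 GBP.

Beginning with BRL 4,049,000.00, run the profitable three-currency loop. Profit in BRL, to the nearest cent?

Profitable loop is BRL → GBP → JPY → BRL:
BRL 4,049,000.00 × 0.142285 = GBP 576,111.96
GBP 576,111.96 × 206.111 = JPY 118,743,013
JPY 118,743,013 × 0.0347751 = BRL 4,129,300.16
Profit = BRL 4,129,300.16 − BRL 4,049,000.00

Profit: BRL 80,300.16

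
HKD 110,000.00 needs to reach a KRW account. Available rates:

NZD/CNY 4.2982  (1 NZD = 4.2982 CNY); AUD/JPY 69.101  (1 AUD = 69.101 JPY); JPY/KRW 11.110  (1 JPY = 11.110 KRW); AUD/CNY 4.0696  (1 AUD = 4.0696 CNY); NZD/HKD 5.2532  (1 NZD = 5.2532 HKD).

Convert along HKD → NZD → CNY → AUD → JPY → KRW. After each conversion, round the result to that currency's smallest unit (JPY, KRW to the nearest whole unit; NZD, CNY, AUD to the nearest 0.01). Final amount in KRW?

KRW 16,978,602

HKD 110,000.00 ÷ 5.2532 = NZD 20,939.62
NZD 20,939.62 × 4.2982 = CNY 90,002.67
CNY 90,002.67 ÷ 4.0696 = AUD 22,115.85
AUD 22,115.85 × 69.101 = JPY 1,528,227
JPY 1,528,227 × 11.110 = KRW 16,978,602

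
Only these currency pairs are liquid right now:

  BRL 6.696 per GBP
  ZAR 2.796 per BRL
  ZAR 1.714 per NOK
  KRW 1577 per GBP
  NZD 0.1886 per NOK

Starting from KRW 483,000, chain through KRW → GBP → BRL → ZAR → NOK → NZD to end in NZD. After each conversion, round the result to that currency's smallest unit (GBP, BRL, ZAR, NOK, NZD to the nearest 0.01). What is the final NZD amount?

NZD 630.96

KRW 483,000 ÷ 1577 = GBP 306.28
GBP 306.28 × 6.696 = BRL 2,050.85
BRL 2,050.85 × 2.796 = ZAR 5,734.18
ZAR 5,734.18 ÷ 1.714 = NOK 3,345.50
NOK 3,345.50 × 0.1886 = NZD 630.96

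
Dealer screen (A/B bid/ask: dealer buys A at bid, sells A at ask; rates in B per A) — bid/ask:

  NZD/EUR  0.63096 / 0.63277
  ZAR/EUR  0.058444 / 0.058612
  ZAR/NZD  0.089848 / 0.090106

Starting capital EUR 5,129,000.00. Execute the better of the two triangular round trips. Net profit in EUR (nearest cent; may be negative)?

Best loop EUR → NZD → ZAR → EUR:
EUR 5,129,000.00 ÷ 0.63277 (buy NZD at ask) = NZD 8,105,630.80
NZD 8,105,630.80 ÷ 0.090106 (buy ZAR at ask) = ZAR 89,956,615.52
ZAR 89,956,615.52 × 0.058444 (sell ZAR at bid) = EUR 5,257,424.44

Net profit: EUR 128,424.44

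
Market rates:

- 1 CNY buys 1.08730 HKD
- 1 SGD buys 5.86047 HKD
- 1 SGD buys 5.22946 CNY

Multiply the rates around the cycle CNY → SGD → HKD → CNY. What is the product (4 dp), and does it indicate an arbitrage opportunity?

1.0307 (arbitrage exists)

Around CNY → SGD → HKD → CNY: 1 ÷ 5.22946 × 5.86047 ÷ 1.08730 = 1.030686
Product > 1; profitable direction is CNY → SGD → HKD → CNY.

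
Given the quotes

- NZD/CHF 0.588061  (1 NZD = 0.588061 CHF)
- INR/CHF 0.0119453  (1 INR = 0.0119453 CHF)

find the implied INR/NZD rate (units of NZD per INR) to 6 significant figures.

1 INR × 0.0119453 = 0.0119453 CHF
0.0119453 CHF ÷ 0.588061 = 0.020313 NZD

INR/NZD = 0.0203130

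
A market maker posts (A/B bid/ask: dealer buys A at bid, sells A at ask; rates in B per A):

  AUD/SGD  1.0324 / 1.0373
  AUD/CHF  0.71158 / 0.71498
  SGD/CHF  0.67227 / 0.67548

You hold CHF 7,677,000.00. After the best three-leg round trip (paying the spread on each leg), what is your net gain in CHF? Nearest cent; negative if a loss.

Net profit: CHF 119,476.98

Best loop CHF → SGD → AUD → CHF:
CHF 7,677,000.00 ÷ 0.67548 (buy SGD at ask) = SGD 11,365,251.38
SGD 11,365,251.38 ÷ 1.0373 (buy AUD at ask) = AUD 10,956,571.27
AUD 10,956,571.27 × 0.71158 (sell AUD at bid) = CHF 7,796,476.98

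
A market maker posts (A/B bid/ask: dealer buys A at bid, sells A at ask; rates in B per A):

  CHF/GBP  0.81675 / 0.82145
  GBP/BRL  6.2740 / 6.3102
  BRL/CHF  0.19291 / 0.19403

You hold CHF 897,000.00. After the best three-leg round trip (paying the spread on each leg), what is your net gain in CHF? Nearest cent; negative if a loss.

Net result: CHF -5,134.63 (no profitable arbitrage after spreads)

Best loop CHF → BRL → GBP → CHF:
CHF 897,000.00 ÷ 0.19403 (buy BRL at ask) = BRL 4,622,996.44
BRL 4,622,996.44 ÷ 6.3102 (buy GBP at ask) = GBP 732,622.81
GBP 732,622.81 ÷ 0.82145 (buy CHF at ask) = CHF 891,865.37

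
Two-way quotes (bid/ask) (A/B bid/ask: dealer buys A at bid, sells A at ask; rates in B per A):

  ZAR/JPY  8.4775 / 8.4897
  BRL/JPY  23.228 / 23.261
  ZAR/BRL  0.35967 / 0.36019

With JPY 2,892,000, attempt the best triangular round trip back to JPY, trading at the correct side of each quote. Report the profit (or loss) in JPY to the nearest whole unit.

Net profit: JPY 34,214

Best loop JPY → BRL → ZAR → JPY:
JPY 2,892,000 ÷ 23.261 (buy BRL at ask) = BRL 124,328.27
BRL 124,328.27 ÷ 0.36019 (buy ZAR at ask) = ZAR 345,174.14
ZAR 345,174.14 × 8.4775 (sell ZAR at bid) = JPY 2,926,214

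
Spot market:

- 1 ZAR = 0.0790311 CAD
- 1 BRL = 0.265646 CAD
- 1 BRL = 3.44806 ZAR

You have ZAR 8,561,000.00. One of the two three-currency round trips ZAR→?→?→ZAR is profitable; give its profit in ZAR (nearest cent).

Profitable loop is ZAR → CAD → BRL → ZAR:
ZAR 8,561,000.00 × 0.0790311 = CAD 676,585.25
CAD 676,585.25 ÷ 0.265646 = BRL 2,546,943.10
BRL 2,546,943.10 × 3.44806 = ZAR 8,782,012.63
Profit = ZAR 8,782,012.63 − ZAR 8,561,000.00

Profit: ZAR 221,012.63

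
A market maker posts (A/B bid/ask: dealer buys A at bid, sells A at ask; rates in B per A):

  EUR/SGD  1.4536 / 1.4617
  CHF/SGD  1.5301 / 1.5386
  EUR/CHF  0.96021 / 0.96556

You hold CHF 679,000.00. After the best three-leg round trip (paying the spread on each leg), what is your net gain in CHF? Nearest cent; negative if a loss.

Best loop CHF → SGD → EUR → CHF:
CHF 679,000.00 × 1.5301 (sell CHF at bid) = SGD 1,038,937.90
SGD 1,038,937.90 ÷ 1.4617 (buy EUR at ask) = EUR 710,773.69
EUR 710,773.69 × 0.96021 (sell EUR at bid) = CHF 682,492.00

Net profit: CHF 3,492.00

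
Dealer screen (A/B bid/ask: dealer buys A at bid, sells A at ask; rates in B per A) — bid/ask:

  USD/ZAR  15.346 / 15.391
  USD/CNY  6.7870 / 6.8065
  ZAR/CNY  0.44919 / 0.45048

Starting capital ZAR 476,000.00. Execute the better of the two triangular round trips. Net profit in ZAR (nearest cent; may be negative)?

Best loop ZAR → CNY → USD → ZAR:
ZAR 476,000.00 × 0.44919 (sell ZAR at bid) = CNY 213,814.44
CNY 213,814.44 ÷ 6.8065 (buy USD at ask) = USD 31,413.27
USD 31,413.27 × 15.346 (sell USD at bid) = ZAR 482,068.08

Net profit: ZAR 6,068.08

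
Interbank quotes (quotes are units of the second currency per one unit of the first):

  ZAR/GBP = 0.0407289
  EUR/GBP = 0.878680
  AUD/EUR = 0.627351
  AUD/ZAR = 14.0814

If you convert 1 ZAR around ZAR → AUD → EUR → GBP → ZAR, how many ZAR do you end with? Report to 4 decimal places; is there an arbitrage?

Around ZAR → AUD → EUR → GBP → ZAR: 1 ÷ 14.0814 × 0.627351 × 0.878680 ÷ 0.0407289 = 0.961154
Product < 1; profitable direction is ZAR → GBP → EUR → AUD → ZAR.

0.9612 (arbitrage exists)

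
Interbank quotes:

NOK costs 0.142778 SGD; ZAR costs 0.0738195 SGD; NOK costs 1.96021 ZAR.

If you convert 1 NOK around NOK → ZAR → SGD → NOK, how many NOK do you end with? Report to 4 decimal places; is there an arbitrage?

1.0135 (arbitrage exists)

Around NOK → ZAR → SGD → NOK: 1 × 1.96021 × 0.0738195 ÷ 0.142778 = 1.013474
Product > 1; profitable direction is NOK → ZAR → SGD → NOK.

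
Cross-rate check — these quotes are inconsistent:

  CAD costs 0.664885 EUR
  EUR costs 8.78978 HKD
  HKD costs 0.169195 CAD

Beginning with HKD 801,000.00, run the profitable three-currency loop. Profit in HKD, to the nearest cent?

Profitable loop is HKD → EUR → CAD → HKD:
HKD 801,000.00 ÷ 8.78978 = EUR 91,128.56
EUR 91,128.56 ÷ 0.664885 = CAD 137,059.13
CAD 137,059.13 ÷ 0.169195 = HKD 810,066.09
Profit = HKD 810,066.09 − HKD 801,000.00

Profit: HKD 9,066.09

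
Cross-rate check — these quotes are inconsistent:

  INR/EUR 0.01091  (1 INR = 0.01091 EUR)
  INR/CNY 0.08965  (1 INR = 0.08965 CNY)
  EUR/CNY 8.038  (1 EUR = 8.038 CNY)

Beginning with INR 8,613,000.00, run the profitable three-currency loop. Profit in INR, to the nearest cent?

Profitable loop is INR → CNY → EUR → INR:
INR 8,613,000.00 × 0.08965 = CNY 772,155.45
CNY 772,155.45 ÷ 8.038 = EUR 96,063.13
EUR 96,063.13 ÷ 0.01091 = INR 8,805,053.29
Profit = INR 8,805,053.29 − INR 8,613,000.00

Profit: INR 192,053.29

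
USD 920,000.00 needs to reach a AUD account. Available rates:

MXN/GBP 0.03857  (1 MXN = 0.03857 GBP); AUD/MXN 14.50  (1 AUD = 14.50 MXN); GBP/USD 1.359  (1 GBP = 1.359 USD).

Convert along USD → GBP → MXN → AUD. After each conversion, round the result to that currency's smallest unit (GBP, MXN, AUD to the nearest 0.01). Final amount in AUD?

USD 920,000.00 ÷ 1.359 = GBP 676,968.36
GBP 676,968.36 ÷ 0.03857 = MXN 17,551,681.62
MXN 17,551,681.62 ÷ 14.50 = AUD 1,210,460.80

AUD 1,210,460.80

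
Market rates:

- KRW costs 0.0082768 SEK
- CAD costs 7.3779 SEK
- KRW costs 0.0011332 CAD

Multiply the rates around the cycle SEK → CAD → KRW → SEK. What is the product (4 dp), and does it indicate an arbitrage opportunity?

0.9900 (arbitrage exists)

Around SEK → CAD → KRW → SEK: 1 ÷ 7.3779 ÷ 0.0011332 × 0.0082768 = 0.989973
Product < 1; profitable direction is SEK → KRW → CAD → SEK.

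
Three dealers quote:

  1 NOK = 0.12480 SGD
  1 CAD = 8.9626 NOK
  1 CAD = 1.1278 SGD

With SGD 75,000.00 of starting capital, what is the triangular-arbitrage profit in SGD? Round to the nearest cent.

Profit: SGD 621.41

Profitable loop is SGD → NOK → CAD → SGD:
SGD 75,000.00 ÷ 0.12480 = NOK 600,961.54
NOK 600,961.54 ÷ 8.9626 = CAD 67,052.14
CAD 67,052.14 × 1.1278 = SGD 75,621.41
Profit = SGD 75,621.41 − SGD 75,000.00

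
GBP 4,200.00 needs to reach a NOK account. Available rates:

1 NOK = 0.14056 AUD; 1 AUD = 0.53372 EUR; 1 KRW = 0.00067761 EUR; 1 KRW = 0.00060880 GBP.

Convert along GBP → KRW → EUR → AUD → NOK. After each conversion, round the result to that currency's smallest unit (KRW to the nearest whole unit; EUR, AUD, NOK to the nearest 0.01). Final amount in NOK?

GBP 4,200.00 ÷ 0.00060880 = KRW 6,898,817
KRW 6,898,817 × 0.00067761 = EUR 4,674.71
EUR 4,674.71 ÷ 0.53372 = AUD 8,758.73
AUD 8,758.73 ÷ 0.14056 = NOK 62,313.10

NOK 62,313.10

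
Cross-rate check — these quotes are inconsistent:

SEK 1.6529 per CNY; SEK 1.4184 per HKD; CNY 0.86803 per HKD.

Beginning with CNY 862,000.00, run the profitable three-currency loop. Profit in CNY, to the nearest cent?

Profitable loop is CNY → SEK → HKD → CNY:
CNY 862,000.00 × 1.6529 = SEK 1,424,799.80
SEK 1,424,799.80 ÷ 1.4184 = HKD 1,004,511.99
HKD 1,004,511.99 × 0.86803 = CNY 871,946.54
Profit = CNY 871,946.54 − CNY 862,000.00

Profit: CNY 9,946.54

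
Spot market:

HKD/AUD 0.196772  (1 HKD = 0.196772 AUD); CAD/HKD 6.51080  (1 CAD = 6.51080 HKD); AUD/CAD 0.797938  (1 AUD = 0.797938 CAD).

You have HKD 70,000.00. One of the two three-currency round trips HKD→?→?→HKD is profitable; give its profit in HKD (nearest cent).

Profitable loop is HKD → AUD → CAD → HKD:
HKD 70,000.00 × 0.196772 = AUD 13,774.04
AUD 13,774.04 × 0.797938 = CAD 10,990.83
CAD 10,990.83 × 6.51080 = HKD 71,559.10
Profit = HKD 71,559.10 − HKD 70,000.00

Profit: HKD 1,559.10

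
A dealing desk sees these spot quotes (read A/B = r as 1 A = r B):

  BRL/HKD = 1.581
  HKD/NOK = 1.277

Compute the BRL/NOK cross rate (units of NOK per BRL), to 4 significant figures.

1 BRL × 1.581 = 1.581 HKD
1.581 HKD × 1.277 = 2.01894 NOK

BRL/NOK = 2.019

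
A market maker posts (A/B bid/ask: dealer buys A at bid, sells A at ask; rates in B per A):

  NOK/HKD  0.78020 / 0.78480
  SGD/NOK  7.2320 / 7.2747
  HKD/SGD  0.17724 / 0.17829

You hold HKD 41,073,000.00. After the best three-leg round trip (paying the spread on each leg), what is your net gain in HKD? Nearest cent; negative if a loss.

Best loop HKD → SGD → NOK → HKD:
HKD 41,073,000.00 × 0.17724 (sell HKD at bid) = SGD 7,279,778.52
SGD 7,279,778.52 × 7.2320 (sell SGD at bid) = NOK 52,647,358.26
NOK 52,647,358.26 × 0.78020 (sell NOK at bid) = HKD 41,075,468.91

Net profit: HKD 2,468.91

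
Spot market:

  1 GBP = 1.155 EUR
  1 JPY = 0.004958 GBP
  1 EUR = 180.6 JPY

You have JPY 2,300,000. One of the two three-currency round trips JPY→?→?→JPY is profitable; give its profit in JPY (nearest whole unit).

Profit: JPY 78,669

Profitable loop is JPY → GBP → EUR → JPY:
JPY 2,300,000 × 0.004958 = GBP 11,403.40
GBP 11,403.40 × 1.155 = EUR 13,170.93
EUR 13,170.93 × 180.6 = JPY 2,378,669
Profit = JPY 2,378,669 − JPY 2,300,000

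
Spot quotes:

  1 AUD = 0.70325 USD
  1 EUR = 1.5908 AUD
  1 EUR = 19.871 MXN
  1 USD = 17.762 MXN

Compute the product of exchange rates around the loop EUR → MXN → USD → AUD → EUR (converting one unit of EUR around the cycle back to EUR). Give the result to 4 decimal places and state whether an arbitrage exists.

1.0000 (no arbitrage)

Around EUR → MXN → USD → AUD → EUR: 1 × 19.871 ÷ 17.762 ÷ 0.70325 ÷ 1.5908 = 1.000006
Product ≈ 1 (deviation 0.001%, within rounding noise).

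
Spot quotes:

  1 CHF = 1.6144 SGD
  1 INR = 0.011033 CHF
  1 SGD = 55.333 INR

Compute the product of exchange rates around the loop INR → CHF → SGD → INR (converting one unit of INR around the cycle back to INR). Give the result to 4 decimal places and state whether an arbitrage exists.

Around INR → CHF → SGD → INR: 1 × 0.011033 × 1.6144 × 55.333 = 0.985573
Product < 1; profitable direction is INR → SGD → CHF → INR.

0.9856 (arbitrage exists)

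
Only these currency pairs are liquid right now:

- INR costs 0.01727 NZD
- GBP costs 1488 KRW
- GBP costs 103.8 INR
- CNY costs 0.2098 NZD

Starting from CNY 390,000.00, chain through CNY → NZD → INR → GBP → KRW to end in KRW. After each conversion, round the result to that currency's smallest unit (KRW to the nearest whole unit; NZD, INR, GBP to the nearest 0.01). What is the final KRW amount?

CNY 390,000.00 × 0.2098 = NZD 81,822.00
NZD 81,822.00 ÷ 0.01727 = INR 4,737,811.23
INR 4,737,811.23 ÷ 103.8 = GBP 45,643.65
GBP 45,643.65 × 1488 = KRW 67,917,751

KRW 67,917,751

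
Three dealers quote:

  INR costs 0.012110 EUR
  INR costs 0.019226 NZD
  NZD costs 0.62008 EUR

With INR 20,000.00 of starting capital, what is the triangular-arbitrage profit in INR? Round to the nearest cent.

Profitable loop is INR → EUR → NZD → INR:
INR 20,000.00 × 0.012110 = EUR 242.20
EUR 242.20 ÷ 0.62008 = NZD 390.59
NZD 390.59 ÷ 0.019226 = INR 20,315.97
Profit = INR 20,315.97 − INR 20,000.00

Profit: INR 315.97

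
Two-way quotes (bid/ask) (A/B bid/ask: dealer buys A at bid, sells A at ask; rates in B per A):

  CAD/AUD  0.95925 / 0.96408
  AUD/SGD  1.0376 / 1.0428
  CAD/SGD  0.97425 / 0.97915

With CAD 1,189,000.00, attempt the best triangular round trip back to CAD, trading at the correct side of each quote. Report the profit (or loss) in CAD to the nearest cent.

Net profit: CAD 19,632.86

Best loop CAD → AUD → SGD → CAD:
CAD 1,189,000.00 × 0.95925 (sell CAD at bid) = AUD 1,140,548.25
AUD 1,140,548.25 × 1.0376 (sell AUD at bid) = SGD 1,183,432.86
SGD 1,183,432.86 ÷ 0.97915 (buy CAD at ask) = CAD 1,208,632.86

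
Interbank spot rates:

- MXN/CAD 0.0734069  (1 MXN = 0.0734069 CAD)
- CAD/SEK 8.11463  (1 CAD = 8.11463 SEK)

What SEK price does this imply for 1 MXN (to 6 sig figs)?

1 MXN × 0.0734069 = 0.0734069 CAD
0.0734069 CAD × 8.11463 = 0.59567 SEK

MXN/SEK = 0.595670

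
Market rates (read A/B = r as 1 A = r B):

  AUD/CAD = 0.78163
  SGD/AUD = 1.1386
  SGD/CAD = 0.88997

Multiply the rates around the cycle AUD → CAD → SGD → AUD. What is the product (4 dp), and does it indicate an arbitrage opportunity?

Around AUD → CAD → SGD → AUD: 1 × 0.78163 ÷ 0.88997 × 1.1386 = 0.999993
Product ≈ 1 (deviation 0.001%, within rounding noise).

1.0000 (no arbitrage)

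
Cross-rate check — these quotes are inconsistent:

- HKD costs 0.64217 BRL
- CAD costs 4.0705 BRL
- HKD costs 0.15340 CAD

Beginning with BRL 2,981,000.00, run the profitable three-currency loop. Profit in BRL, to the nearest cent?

Profit: BRL 84,765.06

Profitable loop is BRL → CAD → HKD → BRL:
BRL 2,981,000.00 ÷ 4.0705 = CAD 732,342.46
CAD 732,342.46 ÷ 0.15340 = HKD 4,774,070.82
HKD 4,774,070.82 × 0.64217 = BRL 3,065,765.06
Profit = BRL 3,065,765.06 − BRL 2,981,000.00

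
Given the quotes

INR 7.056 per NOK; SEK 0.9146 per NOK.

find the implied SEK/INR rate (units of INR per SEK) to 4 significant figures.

1 SEK ÷ 0.9146 = 1.09337 NOK
1.09337 NOK × 7.056 = 7.71485 INR

SEK/INR = 7.715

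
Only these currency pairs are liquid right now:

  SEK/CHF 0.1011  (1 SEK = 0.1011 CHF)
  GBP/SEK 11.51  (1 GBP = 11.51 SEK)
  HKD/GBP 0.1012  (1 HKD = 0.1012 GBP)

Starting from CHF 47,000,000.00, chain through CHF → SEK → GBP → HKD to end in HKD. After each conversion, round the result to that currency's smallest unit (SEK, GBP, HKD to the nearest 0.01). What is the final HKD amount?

CHF 47,000,000.00 ÷ 0.1011 = SEK 464,886,251.24
SEK 464,886,251.24 ÷ 11.51 = GBP 40,389,769.87
GBP 40,389,769.87 ÷ 0.1012 = HKD 399,108,397.92

HKD 399,108,397.92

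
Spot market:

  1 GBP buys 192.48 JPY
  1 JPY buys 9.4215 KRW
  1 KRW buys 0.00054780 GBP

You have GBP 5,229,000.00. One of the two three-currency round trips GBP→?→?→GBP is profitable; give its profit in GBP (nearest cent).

Profitable loop is GBP → KRW → JPY → GBP:
GBP 5,229,000.00 ÷ 0.00054780 = KRW 9,545,454,545
KRW 9,545,454,545 ÷ 9.4215 = JPY 1,013,156,562
JPY 1,013,156,562 ÷ 192.48 = GBP 5,263,697.85
Profit = GBP 5,263,697.85 − GBP 5,229,000.00

Profit: GBP 34,697.85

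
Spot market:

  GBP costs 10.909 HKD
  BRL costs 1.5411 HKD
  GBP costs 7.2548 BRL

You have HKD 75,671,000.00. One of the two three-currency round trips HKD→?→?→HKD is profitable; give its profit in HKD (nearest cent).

Profit: HKD 1,882,391.77

Profitable loop is HKD → GBP → BRL → HKD:
HKD 75,671,000.00 ÷ 10.909 = GBP 6,936,566.14
GBP 6,936,566.14 × 7.2548 = BRL 50,323,400.02
BRL 50,323,400.02 × 1.5411 = HKD 77,553,391.77
Profit = HKD 77,553,391.77 − HKD 75,671,000.00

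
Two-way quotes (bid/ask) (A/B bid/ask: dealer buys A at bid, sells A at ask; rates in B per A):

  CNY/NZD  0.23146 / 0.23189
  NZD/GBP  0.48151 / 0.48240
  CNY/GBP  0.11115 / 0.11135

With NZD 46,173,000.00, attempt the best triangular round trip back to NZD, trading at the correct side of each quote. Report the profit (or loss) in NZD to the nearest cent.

Best loop NZD → GBP → CNY → NZD:
NZD 46,173,000.00 × 0.48151 (sell NZD at bid) = GBP 22,232,761.23
GBP 22,232,761.23 ÷ 0.11135 (buy CNY at ask) = CNY 199,665,570.09
CNY 199,665,570.09 × 0.23146 (sell CNY at bid) = NZD 46,214,592.85

Net profit: NZD 41,592.85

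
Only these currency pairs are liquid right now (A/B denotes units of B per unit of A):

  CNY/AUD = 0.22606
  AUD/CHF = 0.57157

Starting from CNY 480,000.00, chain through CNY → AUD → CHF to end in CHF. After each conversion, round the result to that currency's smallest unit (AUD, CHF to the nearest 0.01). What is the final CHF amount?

CHF 62,020.37

CNY 480,000.00 × 0.22606 = AUD 108,508.80
AUD 108,508.80 × 0.57157 = CHF 62,020.37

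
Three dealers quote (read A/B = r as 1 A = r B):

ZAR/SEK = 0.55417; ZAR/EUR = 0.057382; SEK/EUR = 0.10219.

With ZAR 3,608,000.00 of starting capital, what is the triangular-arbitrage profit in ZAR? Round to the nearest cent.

Profitable loop is ZAR → EUR → SEK → ZAR:
ZAR 3,608,000.00 × 0.057382 = EUR 207,034.26
EUR 207,034.26 ÷ 0.10219 = SEK 2,025,973.74
SEK 2,025,973.74 ÷ 0.55417 = ZAR 3,655,870.46
Profit = ZAR 3,655,870.46 − ZAR 3,608,000.00

Profit: ZAR 47,870.46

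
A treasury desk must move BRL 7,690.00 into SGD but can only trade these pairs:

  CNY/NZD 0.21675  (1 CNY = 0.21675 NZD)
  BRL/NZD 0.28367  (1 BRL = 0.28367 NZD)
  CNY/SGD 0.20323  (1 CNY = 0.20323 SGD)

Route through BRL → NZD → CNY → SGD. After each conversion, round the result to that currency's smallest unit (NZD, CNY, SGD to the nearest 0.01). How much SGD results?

BRL 7,690.00 × 0.28367 = NZD 2,181.42
NZD 2,181.42 ÷ 0.21675 = CNY 10,064.22
CNY 10,064.22 × 0.20323 = SGD 2,045.35

SGD 2,045.35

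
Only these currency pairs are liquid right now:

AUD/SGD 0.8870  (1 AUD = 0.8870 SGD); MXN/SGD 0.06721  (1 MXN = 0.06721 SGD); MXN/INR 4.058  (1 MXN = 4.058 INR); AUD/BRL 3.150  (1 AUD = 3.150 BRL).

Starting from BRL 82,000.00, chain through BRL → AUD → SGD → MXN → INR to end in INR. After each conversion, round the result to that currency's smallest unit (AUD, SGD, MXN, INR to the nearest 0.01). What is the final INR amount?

INR 1,394,135.84

BRL 82,000.00 ÷ 3.150 = AUD 26,031.75
AUD 26,031.75 × 0.8870 = SGD 23,090.16
SGD 23,090.16 ÷ 0.06721 = MXN 343,552.45
MXN 343,552.45 × 4.058 = INR 1,394,135.84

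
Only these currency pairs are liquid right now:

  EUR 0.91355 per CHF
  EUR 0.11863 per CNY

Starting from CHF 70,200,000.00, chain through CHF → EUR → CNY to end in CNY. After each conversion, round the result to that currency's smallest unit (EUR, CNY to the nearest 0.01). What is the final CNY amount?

CHF 70,200,000.00 × 0.91355 = EUR 64,131,210.00
EUR 64,131,210.00 ÷ 0.11863 = CNY 540,598,583.83

CNY 540,598,583.83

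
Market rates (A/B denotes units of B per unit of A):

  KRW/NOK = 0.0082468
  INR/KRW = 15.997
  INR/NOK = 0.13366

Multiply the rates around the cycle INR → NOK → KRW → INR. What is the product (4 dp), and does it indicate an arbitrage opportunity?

1.0132 (arbitrage exists)

Around INR → NOK → KRW → INR: 1 × 0.13366 ÷ 0.0082468 ÷ 15.997 = 1.013159
Product > 1; profitable direction is INR → NOK → KRW → INR.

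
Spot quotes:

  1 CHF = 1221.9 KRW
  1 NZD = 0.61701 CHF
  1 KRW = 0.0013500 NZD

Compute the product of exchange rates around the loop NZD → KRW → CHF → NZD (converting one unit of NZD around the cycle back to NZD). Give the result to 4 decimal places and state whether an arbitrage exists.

Around NZD → KRW → CHF → NZD: 1 ÷ 0.0013500 ÷ 1221.9 ÷ 0.61701 = 0.982513
Product < 1; profitable direction is NZD → CHF → KRW → NZD.

0.9825 (arbitrage exists)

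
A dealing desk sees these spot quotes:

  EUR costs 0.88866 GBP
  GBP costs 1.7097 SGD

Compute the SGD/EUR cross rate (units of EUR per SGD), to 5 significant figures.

SGD/EUR = 0.65818

1 SGD ÷ 1.7097 = 0.584898 GBP
0.584898 GBP ÷ 0.88866 = 0.65818 EUR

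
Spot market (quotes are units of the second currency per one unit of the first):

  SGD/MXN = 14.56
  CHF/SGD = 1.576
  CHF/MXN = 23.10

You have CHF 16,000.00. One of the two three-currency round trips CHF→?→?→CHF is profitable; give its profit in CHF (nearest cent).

Profitable loop is CHF → MXN → SGD → CHF:
CHF 16,000.00 × 23.10 = MXN 369,600.00
MXN 369,600.00 ÷ 14.56 = SGD 25,384.62
SGD 25,384.62 ÷ 1.576 = CHF 16,106.99
Profit = CHF 16,106.99 − CHF 16,000.00

Profit: CHF 106.99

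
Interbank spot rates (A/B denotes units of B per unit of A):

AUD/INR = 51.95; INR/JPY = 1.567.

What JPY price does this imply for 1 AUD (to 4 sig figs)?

AUD/JPY = 81.41

1 AUD × 51.95 = 51.95 INR
51.95 INR × 1.567 = 81.4057 JPY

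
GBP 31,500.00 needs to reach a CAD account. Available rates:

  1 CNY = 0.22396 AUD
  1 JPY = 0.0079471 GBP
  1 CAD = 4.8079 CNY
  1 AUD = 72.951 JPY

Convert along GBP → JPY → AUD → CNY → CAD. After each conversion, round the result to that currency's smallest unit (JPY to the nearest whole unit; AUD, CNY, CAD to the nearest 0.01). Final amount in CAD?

GBP 31,500.00 ÷ 0.0079471 = JPY 3,963,710
JPY 3,963,710 ÷ 72.951 = AUD 54,333.87
AUD 54,333.87 ÷ 0.22396 = CNY 242,605.24
CNY 242,605.24 ÷ 4.8079 = CAD 50,459.71

CAD 50,459.71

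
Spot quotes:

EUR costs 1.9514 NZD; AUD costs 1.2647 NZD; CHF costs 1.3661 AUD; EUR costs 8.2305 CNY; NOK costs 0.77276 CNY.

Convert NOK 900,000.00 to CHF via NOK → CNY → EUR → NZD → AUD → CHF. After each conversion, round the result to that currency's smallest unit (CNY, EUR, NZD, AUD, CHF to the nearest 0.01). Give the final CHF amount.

NOK 900,000.00 × 0.77276 = CNY 695,484.00
CNY 695,484.00 ÷ 8.2305 = EUR 84,500.82
EUR 84,500.82 × 1.9514 = NZD 164,894.90
NZD 164,894.90 ÷ 1.2647 = AUD 130,382.62
AUD 130,382.62 ÷ 1.3661 = CHF 95,441.49

CHF 95,441.49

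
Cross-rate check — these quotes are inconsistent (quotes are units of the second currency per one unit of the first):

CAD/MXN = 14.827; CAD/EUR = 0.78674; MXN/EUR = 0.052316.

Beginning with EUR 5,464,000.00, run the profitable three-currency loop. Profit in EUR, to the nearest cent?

Profit: EUR 77,841.54

Profitable loop is EUR → MXN → CAD → EUR:
EUR 5,464,000.00 ÷ 0.052316 = MXN 104,442,235.64
MXN 104,442,235.64 ÷ 14.827 = CAD 7,044,057.17
CAD 7,044,057.17 × 0.78674 = EUR 5,541,841.54
Profit = EUR 5,541,841.54 − EUR 5,464,000.00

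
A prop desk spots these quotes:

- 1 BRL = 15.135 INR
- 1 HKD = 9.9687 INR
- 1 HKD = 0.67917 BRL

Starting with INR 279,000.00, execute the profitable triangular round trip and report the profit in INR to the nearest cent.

Profitable loop is INR → HKD → BRL → INR:
INR 279,000.00 ÷ 9.9687 = HKD 27,987.60
HKD 27,987.60 × 0.67917 = BRL 19,008.34
BRL 19,008.34 × 15.135 = INR 287,691.21
Profit = INR 287,691.21 − INR 279,000.00

Profit: INR 8,691.21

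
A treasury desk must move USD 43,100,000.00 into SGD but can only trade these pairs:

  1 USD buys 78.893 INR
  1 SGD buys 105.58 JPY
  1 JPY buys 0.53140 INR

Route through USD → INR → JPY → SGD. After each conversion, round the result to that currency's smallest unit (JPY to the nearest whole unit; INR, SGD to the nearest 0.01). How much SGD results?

SGD 60,605,569.05

USD 43,100,000.00 × 78.893 = INR 3,400,288,300.00
INR 3,400,288,300.00 ÷ 0.53140 = JPY 6,398,735,980
JPY 6,398,735,980 ÷ 105.58 = SGD 60,605,569.05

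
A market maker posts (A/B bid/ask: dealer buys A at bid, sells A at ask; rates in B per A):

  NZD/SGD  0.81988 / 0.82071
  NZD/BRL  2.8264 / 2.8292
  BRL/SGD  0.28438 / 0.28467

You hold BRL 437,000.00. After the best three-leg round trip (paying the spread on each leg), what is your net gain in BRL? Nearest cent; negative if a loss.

Net profit: BRL 7,863.09

Best loop BRL → NZD → SGD → BRL:
BRL 437,000.00 ÷ 2.8292 (buy NZD at ask) = NZD 154,460.62
NZD 154,460.62 × 0.81988 (sell NZD at bid) = SGD 126,639.18
SGD 126,639.18 ÷ 0.28467 (buy BRL at ask) = BRL 444,863.09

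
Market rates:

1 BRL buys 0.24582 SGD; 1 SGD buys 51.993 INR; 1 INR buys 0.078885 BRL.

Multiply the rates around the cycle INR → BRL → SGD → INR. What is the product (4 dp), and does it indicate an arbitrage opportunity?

Around INR → BRL → SGD → INR: 1 × 0.078885 × 0.24582 × 51.993 = 1.008223
Product > 1; profitable direction is INR → BRL → SGD → INR.

1.0082 (arbitrage exists)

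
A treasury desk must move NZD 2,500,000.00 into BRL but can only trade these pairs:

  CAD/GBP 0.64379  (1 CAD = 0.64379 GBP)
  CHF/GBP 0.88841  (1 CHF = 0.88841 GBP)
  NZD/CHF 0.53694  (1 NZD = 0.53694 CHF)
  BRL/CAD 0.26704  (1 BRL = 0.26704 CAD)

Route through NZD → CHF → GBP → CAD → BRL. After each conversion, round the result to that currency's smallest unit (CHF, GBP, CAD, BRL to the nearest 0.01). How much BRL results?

BRL 6,936,791.79

NZD 2,500,000.00 × 0.53694 = CHF 1,342,350.00
CHF 1,342,350.00 × 0.88841 = GBP 1,192,557.16
GBP 1,192,557.16 ÷ 0.64379 = CAD 1,852,400.88
CAD 1,852,400.88 ÷ 0.26704 = BRL 6,936,791.79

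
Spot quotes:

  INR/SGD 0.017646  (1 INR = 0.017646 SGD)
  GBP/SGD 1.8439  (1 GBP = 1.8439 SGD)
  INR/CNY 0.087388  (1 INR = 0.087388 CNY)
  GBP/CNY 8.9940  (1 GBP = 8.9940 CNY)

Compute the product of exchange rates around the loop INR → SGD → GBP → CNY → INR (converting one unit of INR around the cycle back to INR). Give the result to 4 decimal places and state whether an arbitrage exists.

Around INR → SGD → GBP → CNY → INR: 1 × 0.017646 ÷ 1.8439 × 8.9940 ÷ 0.087388 = 0.984940
Product < 1; profitable direction is INR → CNY → GBP → SGD → INR.

0.9849 (arbitrage exists)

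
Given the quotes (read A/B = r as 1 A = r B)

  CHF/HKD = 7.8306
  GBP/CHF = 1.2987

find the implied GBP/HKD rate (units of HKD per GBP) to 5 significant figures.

1 GBP × 1.2987 = 1.2987 CHF
1.2987 CHF × 7.8306 = 10.1696 HKD

GBP/HKD = 10.170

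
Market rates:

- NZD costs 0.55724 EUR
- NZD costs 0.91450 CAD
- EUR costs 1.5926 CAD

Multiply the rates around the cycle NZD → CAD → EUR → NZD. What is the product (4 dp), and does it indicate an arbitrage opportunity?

Around NZD → CAD → EUR → NZD: 1 × 0.91450 ÷ 1.5926 ÷ 0.55724 = 1.030468
Product > 1; profitable direction is NZD → CAD → EUR → NZD.

1.0305 (arbitrage exists)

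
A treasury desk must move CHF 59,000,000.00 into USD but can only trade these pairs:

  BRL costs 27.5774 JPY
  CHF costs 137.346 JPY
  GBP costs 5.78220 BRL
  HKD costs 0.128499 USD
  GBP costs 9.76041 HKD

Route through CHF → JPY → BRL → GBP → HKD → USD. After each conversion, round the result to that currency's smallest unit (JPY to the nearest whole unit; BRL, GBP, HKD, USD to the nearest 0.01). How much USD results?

USD 63,736,675.75

CHF 59,000,000.00 × 137.346 = JPY 8,103,414,000
JPY 8,103,414,000 ÷ 27.5774 = BRL 293,842,566.74
BRL 293,842,566.74 ÷ 5.78220 = GBP 50,818,471.64
GBP 50,818,471.64 × 9.76041 = HKD 496,009,118.78
HKD 496,009,118.78 × 0.128499 = USD 63,736,675.75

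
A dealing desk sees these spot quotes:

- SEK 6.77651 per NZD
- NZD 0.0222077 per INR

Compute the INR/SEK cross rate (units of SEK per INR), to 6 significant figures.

INR/SEK = 0.150491

1 INR × 0.0222077 = 0.0222077 NZD
0.0222077 NZD × 6.77651 = 0.150491 SEK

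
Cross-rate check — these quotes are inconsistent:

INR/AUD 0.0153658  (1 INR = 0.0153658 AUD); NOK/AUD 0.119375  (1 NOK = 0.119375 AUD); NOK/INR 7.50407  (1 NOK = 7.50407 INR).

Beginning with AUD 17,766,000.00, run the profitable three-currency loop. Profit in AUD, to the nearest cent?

Profitable loop is AUD → INR → NOK → AUD:
AUD 17,766,000.00 ÷ 0.0153658 = INR 1,156,204,037.54
INR 1,156,204,037.54 ÷ 7.50407 = NOK 154,076,925.93
NOK 154,076,925.93 × 0.119375 = AUD 18,392,933.03
Profit = AUD 18,392,933.03 − AUD 17,766,000.00

Profit: AUD 626,933.03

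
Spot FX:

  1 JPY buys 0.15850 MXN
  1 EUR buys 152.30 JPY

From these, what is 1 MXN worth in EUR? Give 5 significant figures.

1 MXN ÷ 0.15850 = 6.30915 JPY
6.30915 JPY ÷ 152.30 = 0.0414258 EUR

MXN/EUR = 0.041426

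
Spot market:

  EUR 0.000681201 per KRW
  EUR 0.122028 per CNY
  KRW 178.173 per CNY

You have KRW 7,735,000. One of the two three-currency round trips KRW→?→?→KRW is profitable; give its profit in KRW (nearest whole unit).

Profitable loop is KRW → CNY → EUR → KRW:
KRW 7,735,000 ÷ 178.173 = CNY 43,412.86
CNY 43,412.86 × 0.122028 = EUR 5,297.58
EUR 5,297.58 ÷ 0.000681201 = KRW 7,776,831
Profit = KRW 7,776,831 − KRW 7,735,000

Profit: KRW 41,831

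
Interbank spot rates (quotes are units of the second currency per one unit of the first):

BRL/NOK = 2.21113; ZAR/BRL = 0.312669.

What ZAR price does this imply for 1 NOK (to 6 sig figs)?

1 NOK ÷ 2.21113 = 0.452257 BRL
0.452257 BRL ÷ 0.312669 = 1.44644 ZAR

NOK/ZAR = 1.44644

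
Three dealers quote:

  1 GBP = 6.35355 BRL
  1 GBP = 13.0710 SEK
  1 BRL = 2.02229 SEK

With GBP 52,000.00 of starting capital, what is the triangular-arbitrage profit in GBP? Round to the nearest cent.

Profitable loop is GBP → SEK → BRL → GBP:
GBP 52,000.00 × 13.0710 = SEK 679,692.00
SEK 679,692.00 ÷ 2.02229 = BRL 336,100.16
BRL 336,100.16 ÷ 6.35355 = GBP 52,899.59
Profit = GBP 52,899.59 − GBP 52,000.00

Profit: GBP 899.59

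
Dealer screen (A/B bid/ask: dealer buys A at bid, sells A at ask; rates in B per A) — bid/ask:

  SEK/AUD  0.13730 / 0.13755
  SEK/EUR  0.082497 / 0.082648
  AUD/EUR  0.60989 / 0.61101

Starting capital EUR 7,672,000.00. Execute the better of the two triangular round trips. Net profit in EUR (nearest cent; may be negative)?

Net profit: EUR 101,172.32

Best loop EUR → SEK → AUD → EUR:
EUR 7,672,000.00 ÷ 0.082648 (buy SEK at ask) = SEK 92,827,412.64
SEK 92,827,412.64 × 0.13730 (sell SEK at bid) = AUD 12,745,203.76
AUD 12,745,203.76 × 0.60989 (sell AUD at bid) = EUR 7,773,172.32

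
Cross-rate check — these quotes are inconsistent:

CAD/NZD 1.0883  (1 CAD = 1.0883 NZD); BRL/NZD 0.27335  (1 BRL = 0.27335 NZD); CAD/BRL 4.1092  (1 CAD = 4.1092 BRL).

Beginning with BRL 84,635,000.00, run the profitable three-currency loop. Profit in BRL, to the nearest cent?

Profit: BRL 2,717,980.35

Profitable loop is BRL → NZD → CAD → BRL:
BRL 84,635,000.00 × 0.27335 = NZD 23,134,977.25
NZD 23,134,977.25 ÷ 1.0883 = CAD 21,257,904.30
CAD 21,257,904.30 × 4.1092 = BRL 87,352,980.35
Profit = BRL 87,352,980.35 − BRL 84,635,000.00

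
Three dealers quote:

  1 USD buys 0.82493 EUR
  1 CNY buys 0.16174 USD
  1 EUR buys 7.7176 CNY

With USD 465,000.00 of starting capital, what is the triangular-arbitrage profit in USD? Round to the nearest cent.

Profit: USD 13,817.21

Profitable loop is USD → EUR → CNY → USD:
USD 465,000.00 × 0.82493 = EUR 383,592.45
EUR 383,592.45 × 7.7176 = CNY 2,960,413.09
CNY 2,960,413.09 × 0.16174 = USD 478,817.21
Profit = USD 478,817.21 − USD 465,000.00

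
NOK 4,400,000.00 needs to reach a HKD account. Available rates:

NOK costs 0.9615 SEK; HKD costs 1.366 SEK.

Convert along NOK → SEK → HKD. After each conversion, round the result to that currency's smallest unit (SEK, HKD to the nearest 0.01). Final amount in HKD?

NOK 4,400,000.00 × 0.9615 = SEK 4,230,600.00
SEK 4,230,600.00 ÷ 1.366 = HKD 3,097,071.74

HKD 3,097,071.74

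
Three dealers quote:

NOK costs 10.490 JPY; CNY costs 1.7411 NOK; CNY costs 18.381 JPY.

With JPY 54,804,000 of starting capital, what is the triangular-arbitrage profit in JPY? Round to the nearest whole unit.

Profitable loop is JPY → NOK → CNY → JPY:
JPY 54,804,000 ÷ 10.490 = NOK 5,224,404.19
NOK 5,224,404.19 ÷ 1.7411 = CNY 3,000,634.19
CNY 3,000,634.19 × 18.381 = JPY 55,154,657
Profit = JPY 55,154,657 − JPY 54,804,000

Profit: JPY 350,657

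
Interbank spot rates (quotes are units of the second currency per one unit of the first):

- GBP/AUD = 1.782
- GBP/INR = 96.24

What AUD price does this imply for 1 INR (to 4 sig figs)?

INR/AUD = 0.01852

1 INR ÷ 96.24 = 0.0103907 GBP
0.0103907 GBP × 1.782 = 0.0185162 AUD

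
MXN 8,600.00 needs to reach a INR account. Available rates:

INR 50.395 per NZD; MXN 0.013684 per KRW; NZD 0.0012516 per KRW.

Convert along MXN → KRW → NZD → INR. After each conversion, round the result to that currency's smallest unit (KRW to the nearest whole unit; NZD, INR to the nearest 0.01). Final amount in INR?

MXN 8,600.00 ÷ 0.013684 = KRW 628,471
KRW 628,471 × 0.0012516 = NZD 786.59
NZD 786.59 × 50.395 = INR 39,640.20

INR 39,640.20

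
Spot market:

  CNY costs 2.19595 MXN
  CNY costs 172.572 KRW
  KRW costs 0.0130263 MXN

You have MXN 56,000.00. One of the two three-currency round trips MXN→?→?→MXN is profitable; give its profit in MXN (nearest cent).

Profitable loop is MXN → CNY → KRW → MXN:
MXN 56,000.00 ÷ 2.19595 = CNY 25,501.49
CNY 25,501.49 × 172.572 = KRW 4,400,843
KRW 4,400,843 × 0.0130263 = MXN 57,326.71
Profit = MXN 57,326.71 − MXN 56,000.00

Profit: MXN 1,326.71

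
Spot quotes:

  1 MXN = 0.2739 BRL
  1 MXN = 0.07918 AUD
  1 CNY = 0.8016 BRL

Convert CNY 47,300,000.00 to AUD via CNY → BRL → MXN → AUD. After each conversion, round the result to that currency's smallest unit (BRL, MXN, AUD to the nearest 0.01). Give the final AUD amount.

CNY 47,300,000.00 × 0.8016 = BRL 37,915,680.00
BRL 37,915,680.00 ÷ 0.2739 = MXN 138,428,915.66
MXN 138,428,915.66 × 0.07918 = AUD 10,960,801.54

AUD 10,960,801.54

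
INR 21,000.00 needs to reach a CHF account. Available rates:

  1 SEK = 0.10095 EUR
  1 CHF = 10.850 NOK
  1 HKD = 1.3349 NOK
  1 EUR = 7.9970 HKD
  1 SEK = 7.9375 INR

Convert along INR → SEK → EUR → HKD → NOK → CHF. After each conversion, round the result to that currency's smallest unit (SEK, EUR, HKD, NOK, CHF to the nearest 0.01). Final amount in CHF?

CHF 262.78

INR 21,000.00 ÷ 7.9375 = SEK 2,645.67
SEK 2,645.67 × 0.10095 = EUR 267.08
EUR 267.08 × 7.9970 = HKD 2,135.84
HKD 2,135.84 × 1.3349 = NOK 2,851.13
NOK 2,851.13 ÷ 10.850 = CHF 262.78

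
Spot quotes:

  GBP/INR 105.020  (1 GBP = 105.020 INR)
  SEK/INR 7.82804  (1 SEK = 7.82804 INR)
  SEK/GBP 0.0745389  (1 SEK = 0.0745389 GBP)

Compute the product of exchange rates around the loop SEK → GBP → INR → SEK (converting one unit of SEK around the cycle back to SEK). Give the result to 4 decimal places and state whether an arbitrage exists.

Around SEK → GBP → INR → SEK: 1 × 0.0745389 × 105.020 ÷ 7.82804 = 1.000005
Product ≈ 1 (deviation 0.000%, within rounding noise).

1.0000 (no arbitrage)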